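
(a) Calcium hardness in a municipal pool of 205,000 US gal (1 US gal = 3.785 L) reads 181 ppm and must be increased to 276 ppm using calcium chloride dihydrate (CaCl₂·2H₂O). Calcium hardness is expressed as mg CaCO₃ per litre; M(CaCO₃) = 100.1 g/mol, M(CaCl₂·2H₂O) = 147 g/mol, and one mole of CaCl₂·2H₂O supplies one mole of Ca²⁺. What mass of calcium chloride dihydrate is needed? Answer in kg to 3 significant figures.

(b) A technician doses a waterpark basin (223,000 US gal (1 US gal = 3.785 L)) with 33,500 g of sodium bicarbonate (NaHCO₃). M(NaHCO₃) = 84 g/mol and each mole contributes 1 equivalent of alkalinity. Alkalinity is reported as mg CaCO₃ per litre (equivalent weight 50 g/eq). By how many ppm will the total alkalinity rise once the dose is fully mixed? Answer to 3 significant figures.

(a) 108 kg; (b) 23.6 ppm

(a) Volume: 205,000 US gal × 3.785 L/gal = 775,925 L.
(a) Hardness to add: (276 − 181) = 95 mg/L as CaCO₃ × 775,925 L = 73,710 g as CaCO₃.
(a) Moles of Ca²⁺ (1 mol Ca²⁺ ≡ 1 mol CaCO₃): 73,710 / 100.1 g/mol = 736.4 mol.
(a) Mass of CaCl₂·2H₂O: 736.4 × 147 = 108,200 g.

(b) Volume: 223,000 US gal × 3.785 L/gal = 844,055 L.
(b) Moles of NaHCO₃: 33,500 g ÷ 84 g/mol = 398.8 mol → 398.8 eq of alkalinity.
(b) As CaCO₃: 398.8 eq × 50 g/eq = 19,940 g.
(b) Rise: 19,940 g / 844,055 L × 1000 = 23.62 mg/L.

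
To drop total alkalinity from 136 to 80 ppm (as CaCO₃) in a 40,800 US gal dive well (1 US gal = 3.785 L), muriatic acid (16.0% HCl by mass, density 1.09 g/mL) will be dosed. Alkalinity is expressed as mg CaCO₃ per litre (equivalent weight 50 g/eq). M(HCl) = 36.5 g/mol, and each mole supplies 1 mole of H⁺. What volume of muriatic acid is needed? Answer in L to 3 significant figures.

Volume: 40,800 US gal × 3.785 L/gal = 154,428 L.
Alkalinity to neutralize: (136 − 80) = 56 mg/L as CaCO₃ × 154,428 L = 8648 g as CaCO₃.
Equivalents of H⁺ required: 8648 ÷ 50 g/eq = 173 eq = 173 mol HCl.
Mass of HCl: 173 × 36.5 = 6313 g.
Mass of 16.0% solution: 6313 / 0.16 = 39,460 g.
Volume: 39,460 g ÷ 1.09 g/mL = 36,200 mL.

36.2 L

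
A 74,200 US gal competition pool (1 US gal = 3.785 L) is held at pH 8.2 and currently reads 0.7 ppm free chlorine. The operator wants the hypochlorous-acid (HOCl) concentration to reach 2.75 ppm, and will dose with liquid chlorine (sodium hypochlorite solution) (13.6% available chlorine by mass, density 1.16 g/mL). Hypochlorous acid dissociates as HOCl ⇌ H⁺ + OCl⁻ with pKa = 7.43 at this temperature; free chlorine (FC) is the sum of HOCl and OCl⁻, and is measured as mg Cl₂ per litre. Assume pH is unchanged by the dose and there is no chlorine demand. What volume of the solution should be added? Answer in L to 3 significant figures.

32.5 L

Volume: 74,200 US gal × 3.785 L/gal = 280,847 L.
[OCl⁻]/[HOCl] = 10^(pH − pKa) = 10^(8.2 − 7.43) = 5.888; fraction as HOCl = 1/(1 + 5.888) = 0.1452.
Free chlorine required for 2.75 ppm HOCl: 2.75 / 0.1452 = 18.94 ppm.
FC to add: 18.94 − 0.7 = 18.24 mg/L as Cl₂.
Cl₂ equivalent: 18.24 mg/L × 280,847 L = 5124 g.
Product at 13.6% available Cl: 5124 / 0.136 = 37,670 g.
Volume: 37,670 g ÷ 1.16 g/mL = 32,480 mL.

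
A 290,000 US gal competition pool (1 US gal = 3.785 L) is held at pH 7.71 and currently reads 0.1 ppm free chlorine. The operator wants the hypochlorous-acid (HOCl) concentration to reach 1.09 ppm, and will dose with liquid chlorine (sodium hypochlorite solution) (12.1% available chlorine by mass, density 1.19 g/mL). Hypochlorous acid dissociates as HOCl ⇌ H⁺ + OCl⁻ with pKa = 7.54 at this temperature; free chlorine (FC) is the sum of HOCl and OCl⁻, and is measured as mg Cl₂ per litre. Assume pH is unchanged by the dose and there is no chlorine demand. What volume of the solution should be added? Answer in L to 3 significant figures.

Volume: 290,000 US gal × 3.785 L/gal = 1,097,650 L.
[OCl⁻]/[HOCl] = 10^(pH − pKa) = 10^(7.71 − 7.54) = 1.479; fraction as HOCl = 1/(1 + 1.479) = 0.4034.
Free chlorine required for 1.09 ppm HOCl: 1.09 / 0.4034 = 2.702 ppm.
FC to add: 2.702 − 0.1 = 2.602 mg/L as Cl₂.
Cl₂ equivalent: 2.602 mg/L × 1,097,650 L = 2856 g.
Product at 12.1% available Cl: 2856 / 0.121 = 23,610 g.
Volume: 23,610 g ÷ 1.19 g/mL = 19,840 mL.

19.8 L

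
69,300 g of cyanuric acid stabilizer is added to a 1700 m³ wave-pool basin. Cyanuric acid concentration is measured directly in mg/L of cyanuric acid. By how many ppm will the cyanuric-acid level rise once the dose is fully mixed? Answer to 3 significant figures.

40.8 ppm

Volume: 1700 m³ = 1,700,000 L.
Rise: 69,300 g / 1,700,000 L × 1000 = 40.76 mg/L.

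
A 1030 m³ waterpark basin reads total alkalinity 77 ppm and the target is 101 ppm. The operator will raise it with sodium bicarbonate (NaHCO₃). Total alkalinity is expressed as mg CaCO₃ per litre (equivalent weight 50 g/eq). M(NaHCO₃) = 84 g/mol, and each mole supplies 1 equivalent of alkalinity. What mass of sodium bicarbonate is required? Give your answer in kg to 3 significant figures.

41.5 kg

Volume: 1030 m³ = 1,030,000 L.
Alkalinity to add: (101 − 77) = 24 mg/L as CaCO₃ × 1,030,000 L = 24,720 g as CaCO₃.
Equivalents: 24,720 g ÷ 50 g/eq = 494.4 eq.
NaHCO₃ supplies 1 eq per mole → 494.4 mol.
Mass: 494.4 mol × 84 g/mol = 41,530 g.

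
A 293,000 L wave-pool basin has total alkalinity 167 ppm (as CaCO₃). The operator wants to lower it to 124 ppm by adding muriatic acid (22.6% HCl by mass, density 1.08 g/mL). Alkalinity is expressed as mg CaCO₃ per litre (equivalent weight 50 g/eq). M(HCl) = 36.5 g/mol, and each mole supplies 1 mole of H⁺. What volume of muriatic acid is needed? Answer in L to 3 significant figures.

37.7 L

Alkalinity to neutralize: (167 − 124) = 43 mg/L as CaCO₃ × 293,000 L = 12,600 g as CaCO₃.
Equivalents of H⁺ required: 12,600 ÷ 50 g/eq = 252 eq = 252 mol HCl.
Mass of HCl: 252 × 36.5 = 9197 g.
Mass of 22.6% solution: 9197 / 0.226 = 40,700 g.
Volume: 40,700 g ÷ 1.08 g/mL = 37,680 mL.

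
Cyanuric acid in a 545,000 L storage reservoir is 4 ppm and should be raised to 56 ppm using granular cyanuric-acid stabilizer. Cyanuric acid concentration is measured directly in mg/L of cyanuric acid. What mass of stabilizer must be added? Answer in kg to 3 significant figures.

CYA to add: (56 − 4) = 52 mg/L × 545,000 L = 28,340 g cyanuric acid.

28.3 kg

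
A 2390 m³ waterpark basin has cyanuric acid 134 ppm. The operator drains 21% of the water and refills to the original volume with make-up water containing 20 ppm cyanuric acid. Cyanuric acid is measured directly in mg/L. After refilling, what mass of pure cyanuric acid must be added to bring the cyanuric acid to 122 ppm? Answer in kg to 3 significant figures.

Volume: 2390 m³ = 2,390,000 L.
After draining 21% and refilling: 134 × 0.79 + 20 × 0.21 = 110.06 ppm.
Deficit to target: 122 − 110.06 = 11.94 mg/L.
Mass: 11.94 mg/L × 2,390,000 L = 28,540 g cyanuric acid.

28.5 kg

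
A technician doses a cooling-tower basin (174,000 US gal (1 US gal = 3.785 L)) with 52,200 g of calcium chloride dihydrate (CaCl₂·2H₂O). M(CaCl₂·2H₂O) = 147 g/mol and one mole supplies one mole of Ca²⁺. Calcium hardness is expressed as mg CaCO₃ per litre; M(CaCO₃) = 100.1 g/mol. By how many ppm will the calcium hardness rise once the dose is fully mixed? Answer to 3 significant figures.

Volume: 174,000 US gal × 3.785 L/gal = 658,590 L.
Moles of Ca²⁺: 52,200 g ÷ 147 g/mol = 355.1 mol.
As CaCO₃: 355.1 mol × 100.1 g/mol = 35,550 g.
Rise: 35,550 g / 658,590 L × 1000 = 53.97 mg/L.

54.0 ppm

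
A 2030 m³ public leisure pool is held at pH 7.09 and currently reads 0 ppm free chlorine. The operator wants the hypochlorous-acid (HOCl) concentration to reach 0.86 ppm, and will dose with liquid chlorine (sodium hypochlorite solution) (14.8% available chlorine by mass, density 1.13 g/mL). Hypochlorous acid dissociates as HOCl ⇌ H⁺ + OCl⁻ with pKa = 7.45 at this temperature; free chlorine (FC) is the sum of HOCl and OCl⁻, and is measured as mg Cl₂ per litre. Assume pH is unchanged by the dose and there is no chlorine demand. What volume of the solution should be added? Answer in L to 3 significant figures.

15.0 L

Volume: 2030 m³ = 2,030,000 L.
[OCl⁻]/[HOCl] = 10^(pH − pKa) = 10^(7.09 − 7.45) = 0.4365; fraction as HOCl = 1/(1 + 0.4365) = 0.6961.
Free chlorine required for 0.86 ppm HOCl: 0.86 / 0.6961 = 1.235 ppm.
FC to add: 1.235 − 0 = 1.235 mg/L as Cl₂.
Cl₂ equivalent: 1.235 mg/L × 2,030,000 L = 2508 g.
Product at 14.8% available Cl: 2508 / 0.148 = 16,950 g.
Volume: 16,950 g ÷ 1.13 g/mL = 15,000 mL.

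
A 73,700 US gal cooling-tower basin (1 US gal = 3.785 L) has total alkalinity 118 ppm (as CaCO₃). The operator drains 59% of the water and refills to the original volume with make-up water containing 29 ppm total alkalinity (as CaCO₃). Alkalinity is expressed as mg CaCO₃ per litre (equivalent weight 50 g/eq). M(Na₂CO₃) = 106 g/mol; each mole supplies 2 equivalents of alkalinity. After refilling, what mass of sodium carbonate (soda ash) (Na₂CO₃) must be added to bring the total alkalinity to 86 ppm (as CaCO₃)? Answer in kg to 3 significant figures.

Volume: 73,700 US gal × 3.785 L/gal = 278,954 L.
After draining 59% and refilling: 118 × 0.41 + 29 × 0.59 = 65.49 ppm.
Deficit to target: 86 − 65.49 = 20.51 mg/L.
As CaCO₃: 20.51 mg/L × 278,954 L = 5721 g; ÷ 50 g/eq ÷ 2 = 57.21 mol Na₂CO₃.
Mass: 57.21 × 106 = 6065 g.

6.06 kg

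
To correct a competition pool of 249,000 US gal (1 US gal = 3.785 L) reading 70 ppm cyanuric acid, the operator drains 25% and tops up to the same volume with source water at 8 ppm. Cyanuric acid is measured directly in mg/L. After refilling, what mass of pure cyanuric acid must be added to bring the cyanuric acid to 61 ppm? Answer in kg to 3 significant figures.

Volume: 249,000 US gal × 3.785 L/gal = 942,465 L.
After draining 25% and refilling: 70 × 0.75 + 8 × 0.25 = 54.5 ppm.
Deficit to target: 61 − 54.5 = 6.5 mg/L.
Mass: 6.5 mg/L × 942,465 L = 6126 g cyanuric acid.

6.13 kg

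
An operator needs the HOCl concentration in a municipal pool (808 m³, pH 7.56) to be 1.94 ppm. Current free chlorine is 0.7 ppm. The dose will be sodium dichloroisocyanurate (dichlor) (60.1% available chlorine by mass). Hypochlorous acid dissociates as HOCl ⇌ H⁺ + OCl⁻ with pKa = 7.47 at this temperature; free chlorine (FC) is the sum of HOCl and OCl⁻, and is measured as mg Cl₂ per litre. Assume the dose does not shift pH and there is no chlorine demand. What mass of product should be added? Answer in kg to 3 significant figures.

Volume: 808 m³ = 808,000 L.
[OCl⁻]/[HOCl] = 10^(pH − pKa) = 10^(7.56 − 7.47) = 1.23; fraction as HOCl = 1/(1 + 1.23) = 0.4484.
Free chlorine required for 1.94 ppm HOCl: 1.94 / 0.4484 = 4.327 ppm.
FC to add: 4.327 − 0.7 = 3.627 mg/L as Cl₂.
Cl₂ equivalent: 3.627 mg/L × 808,000 L = 2930 g.
Product at 60.1% available Cl: 2930 / 0.601 = 4876 g.

4.88 kg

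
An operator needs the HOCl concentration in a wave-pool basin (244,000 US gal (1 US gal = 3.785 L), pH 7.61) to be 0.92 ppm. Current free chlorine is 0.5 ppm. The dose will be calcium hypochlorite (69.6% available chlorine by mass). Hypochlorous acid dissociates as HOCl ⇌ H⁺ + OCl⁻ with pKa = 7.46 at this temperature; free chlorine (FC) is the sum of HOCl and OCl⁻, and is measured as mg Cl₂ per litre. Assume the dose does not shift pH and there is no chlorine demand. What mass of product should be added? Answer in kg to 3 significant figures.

Volume: 244,000 US gal × 3.785 L/gal = 923,540 L.
[OCl⁻]/[HOCl] = 10^(pH − pKa) = 10^(7.61 − 7.46) = 1.413; fraction as HOCl = 1/(1 + 1.413) = 0.4145.
Free chlorine required for 0.92 ppm HOCl: 0.92 / 0.4145 = 2.22 ppm.
FC to add: 2.22 − 0.5 = 1.72 mg/L as Cl₂.
Cl₂ equivalent: 1.72 mg/L × 923,540 L = 1588 g.
Product at 69.6% available Cl: 1588 / 0.696 = 2282 g.

2.28 kg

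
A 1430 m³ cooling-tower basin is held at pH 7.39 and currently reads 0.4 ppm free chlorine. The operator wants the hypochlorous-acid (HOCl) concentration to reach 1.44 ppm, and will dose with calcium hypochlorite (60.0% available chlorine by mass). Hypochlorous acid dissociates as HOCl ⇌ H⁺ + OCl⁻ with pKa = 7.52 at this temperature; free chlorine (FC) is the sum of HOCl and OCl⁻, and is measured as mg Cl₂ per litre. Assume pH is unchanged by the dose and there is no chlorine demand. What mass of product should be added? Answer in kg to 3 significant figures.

5.02 kg

Volume: 1430 m³ = 1,430,000 L.
[OCl⁻]/[HOCl] = 10^(pH − pKa) = 10^(7.39 − 7.52) = 0.7413; fraction as HOCl = 1/(1 + 0.7413) = 0.5743.
Free chlorine required for 1.44 ppm HOCl: 1.44 / 0.5743 = 2.507 ppm.
FC to add: 2.507 − 0.4 = 2.107 mg/L as Cl₂.
Cl₂ equivalent: 2.107 mg/L × 1,430,000 L = 3014 g.
Product at 60.0% available Cl: 3014 / 0.6 = 5023 g.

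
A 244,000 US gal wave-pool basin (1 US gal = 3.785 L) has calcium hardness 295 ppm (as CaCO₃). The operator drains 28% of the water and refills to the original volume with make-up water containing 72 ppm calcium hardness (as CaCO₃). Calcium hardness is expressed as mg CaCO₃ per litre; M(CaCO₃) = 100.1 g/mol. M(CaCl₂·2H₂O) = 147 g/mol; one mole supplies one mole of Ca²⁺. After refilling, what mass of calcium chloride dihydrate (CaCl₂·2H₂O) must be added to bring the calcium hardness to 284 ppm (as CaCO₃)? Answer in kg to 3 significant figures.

Volume: 244,000 US gal × 3.785 L/gal = 923,540 L.
After draining 28% and refilling: 295 × 0.72 + 72 × 0.28 = 232.56 ppm.
Deficit to target: 284 − 232.56 = 51.44 mg/L.
As CaCO₃: 51.44 mg/L × 923,540 L = 47,510 g; ÷ 100.1 = 474.6 mol Ca²⁺.
Mass: 474.6 × 147 = 69,770 g.

69.8 kg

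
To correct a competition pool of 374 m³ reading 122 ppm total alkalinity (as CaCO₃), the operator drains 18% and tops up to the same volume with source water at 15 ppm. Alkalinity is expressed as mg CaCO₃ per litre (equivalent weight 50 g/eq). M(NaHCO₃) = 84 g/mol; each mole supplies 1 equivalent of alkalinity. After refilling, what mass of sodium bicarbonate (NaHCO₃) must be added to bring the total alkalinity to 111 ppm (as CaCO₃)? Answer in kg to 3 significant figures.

5.19 kg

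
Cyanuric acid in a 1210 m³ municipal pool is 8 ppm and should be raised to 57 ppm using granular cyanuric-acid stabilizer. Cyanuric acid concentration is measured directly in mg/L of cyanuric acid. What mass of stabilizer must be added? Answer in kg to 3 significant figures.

59.3 kg

Volume: 1210 m³ = 1,210,000 L.
CYA to add: (57 − 8) = 49 mg/L × 1,210,000 L = 59,290 g cyanuric acid.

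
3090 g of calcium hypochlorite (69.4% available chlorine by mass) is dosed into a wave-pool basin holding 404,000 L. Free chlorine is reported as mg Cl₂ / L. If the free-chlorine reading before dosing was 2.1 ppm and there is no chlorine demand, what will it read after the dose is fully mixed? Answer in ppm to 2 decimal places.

7.41 ppm

Available chlorine delivered: 3090 g × 0.694 = 2144 g as Cl₂.
Concentration rise: 2144 g / 404,000 L = 5.308 mg/L = 5.31 ppm.
Final FC: 2.1 + 5.31 = 7.41 ppm.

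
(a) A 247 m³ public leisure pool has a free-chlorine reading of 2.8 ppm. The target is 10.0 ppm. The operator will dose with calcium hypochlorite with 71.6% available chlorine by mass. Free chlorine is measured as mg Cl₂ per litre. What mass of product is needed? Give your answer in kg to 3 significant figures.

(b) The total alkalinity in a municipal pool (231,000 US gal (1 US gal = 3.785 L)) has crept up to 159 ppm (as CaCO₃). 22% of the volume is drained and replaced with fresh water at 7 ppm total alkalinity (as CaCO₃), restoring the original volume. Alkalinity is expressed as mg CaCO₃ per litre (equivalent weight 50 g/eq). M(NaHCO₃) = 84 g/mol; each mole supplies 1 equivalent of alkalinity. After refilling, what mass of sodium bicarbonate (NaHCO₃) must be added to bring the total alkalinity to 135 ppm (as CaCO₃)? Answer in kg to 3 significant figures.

(a) 2.48 kg; (b) 13.9 kg

(a) Volume: 247 m³ = 247,000 L.
(a) Chlorine deficit: 10.0 − 2.8 = 7.2 ppm = 7.2 mg/L as Cl₂.
(a) Cl₂ equivalent needed: 7.2 mg/L × 247,000 L = 1,778,000 mg = 1778 g.
(a) Product at 71.6% available chlorine: 1778 / 0.716 = 2484 g.

(b) Volume: 231,000 US gal × 3.785 L/gal = 874,335 L.
(b) After draining 22% and refilling: 159 × 0.78 + 7 × 0.22 = 125.56 ppm.
(b) Deficit to target: 135 − 125.56 = 9.44 mg/L.
(b) As CaCO₃: 9.44 mg/L × 874,335 L = 8254 g; ÷ 50 g/eq ÷ 1 = 165.1 mol NaHCO₃.
(b) Mass: 165.1 × 84 = 13,870 g.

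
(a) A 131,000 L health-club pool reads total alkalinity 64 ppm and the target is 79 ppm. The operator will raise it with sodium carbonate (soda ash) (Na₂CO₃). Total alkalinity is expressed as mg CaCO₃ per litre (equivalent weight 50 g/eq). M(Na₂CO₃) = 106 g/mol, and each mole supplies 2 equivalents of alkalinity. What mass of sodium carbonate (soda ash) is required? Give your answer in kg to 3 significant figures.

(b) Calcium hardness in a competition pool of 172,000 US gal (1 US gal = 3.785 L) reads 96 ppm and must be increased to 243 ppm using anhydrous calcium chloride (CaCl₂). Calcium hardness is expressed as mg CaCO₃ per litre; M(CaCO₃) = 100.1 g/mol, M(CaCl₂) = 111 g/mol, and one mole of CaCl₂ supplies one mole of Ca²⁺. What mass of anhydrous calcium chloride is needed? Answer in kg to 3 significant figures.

(a) Alkalinity to add: (79 − 64) = 15 mg/L as CaCO₃ × 131,000 L = 1965 g as CaCO₃.
(a) Equivalents: 1965 g ÷ 50 g/eq = 39.3 eq.
(a) Each mole of Na₂CO₃ supplies 2 eq, so 39.3 / 2 = 19.65 mol.
(a) Mass: 19.65 mol × 106 g/mol = 2083 g.

(b) Volume: 172,000 US gal × 3.785 L/gal = 651,020 L.
(b) Hardness to add: (243 − 96) = 147 mg/L as CaCO₃ × 651,020 L = 95,700 g as CaCO₃.
(b) Moles of Ca²⁺ (1 mol Ca²⁺ ≡ 1 mol CaCO₃): 95,700 / 100.1 g/mol = 956 mol.
(b) Mass of CaCl₂: 956 × 111 = 106,100 g.

(a) 2.08 kg; (b) 106 kg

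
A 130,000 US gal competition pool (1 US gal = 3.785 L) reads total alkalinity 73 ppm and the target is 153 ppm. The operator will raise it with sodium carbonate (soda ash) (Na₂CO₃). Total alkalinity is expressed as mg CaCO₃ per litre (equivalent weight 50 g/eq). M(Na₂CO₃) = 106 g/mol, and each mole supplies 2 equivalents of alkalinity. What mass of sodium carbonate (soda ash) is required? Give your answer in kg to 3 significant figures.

41.7 kg

Volume: 130,000 US gal × 3.785 L/gal = 492,050 L.
Alkalinity to add: (153 − 73) = 80 mg/L as CaCO₃ × 492,050 L = 39,360 g as CaCO₃.
Equivalents: 39,360 g ÷ 50 g/eq = 787.3 eq.
Each mole of Na₂CO₃ supplies 2 eq, so 787.3 / 2 = 393.6 mol.
Mass: 393.6 mol × 106 g/mol = 41,730 g.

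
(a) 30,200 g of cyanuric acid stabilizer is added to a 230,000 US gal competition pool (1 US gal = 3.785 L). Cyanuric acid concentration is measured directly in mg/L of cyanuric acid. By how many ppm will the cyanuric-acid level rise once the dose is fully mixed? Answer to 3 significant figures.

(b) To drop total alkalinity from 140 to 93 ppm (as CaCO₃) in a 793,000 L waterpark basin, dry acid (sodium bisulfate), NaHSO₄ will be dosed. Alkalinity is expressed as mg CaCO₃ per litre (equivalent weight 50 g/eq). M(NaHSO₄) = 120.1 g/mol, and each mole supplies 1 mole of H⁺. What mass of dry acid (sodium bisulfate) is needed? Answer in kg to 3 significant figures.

(a) 34.7 ppm; (b) 89.5 kg

(a) Volume: 230,000 US gal × 3.785 L/gal = 870,550 L.
(a) Rise: 30,200 g / 870,550 L × 1000 = 34.69 mg/L.

(b) Alkalinity to neutralize: (140 − 93) = 47 mg/L as CaCO₃ × 793,000 L = 37,270 g as CaCO₃.
(b) Equivalents of H⁺ required: 37,270 ÷ 50 g/eq = 745.4 eq = 745.4 mol NaHSO₄.
(b) Mass of NaHSO₄: 745.4 × 120.1 = 89,520 g.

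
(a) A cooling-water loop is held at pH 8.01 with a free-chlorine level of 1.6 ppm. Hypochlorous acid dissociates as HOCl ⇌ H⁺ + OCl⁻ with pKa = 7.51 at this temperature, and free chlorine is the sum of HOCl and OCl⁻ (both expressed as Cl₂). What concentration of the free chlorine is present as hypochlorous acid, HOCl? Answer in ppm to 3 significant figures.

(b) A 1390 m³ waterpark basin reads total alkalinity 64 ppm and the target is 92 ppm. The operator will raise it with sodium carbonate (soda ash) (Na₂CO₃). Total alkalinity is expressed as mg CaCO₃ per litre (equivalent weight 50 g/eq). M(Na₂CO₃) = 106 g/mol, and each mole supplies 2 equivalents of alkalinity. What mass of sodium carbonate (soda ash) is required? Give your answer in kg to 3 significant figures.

(a) [OCl⁻]/[HOCl] = 10^(pH − pKa) = 10^(8.01 − 7.51) = 10^0.50 = 3.162.
(a) Fraction as HOCl = 1 / (1 + 3.162) = 0.2403.
(a) HOCl = 0.2403 × 1.6 ppm = 0.3844 ppm.

(b) Volume: 1390 m³ = 1,390,000 L.
(b) Alkalinity to add: (92 − 64) = 28 mg/L as CaCO₃ × 1,390,000 L = 38,920 g as CaCO₃.
(b) Equivalents: 38,920 g ÷ 50 g/eq = 778.4 eq.
(b) Each mole of Na₂CO₃ supplies 2 eq, so 778.4 / 2 = 389.2 mol.
(b) Mass: 389.2 mol × 106 g/mol = 41,260 g.

(a) 0.384 ppm; (b) 41.3 kg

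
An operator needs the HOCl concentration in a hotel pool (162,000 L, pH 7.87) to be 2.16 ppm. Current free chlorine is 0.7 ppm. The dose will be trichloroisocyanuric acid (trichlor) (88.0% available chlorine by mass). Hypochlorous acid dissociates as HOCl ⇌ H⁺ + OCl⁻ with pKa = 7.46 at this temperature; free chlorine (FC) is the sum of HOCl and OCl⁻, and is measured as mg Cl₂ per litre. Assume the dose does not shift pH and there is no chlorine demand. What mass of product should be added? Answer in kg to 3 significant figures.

[OCl⁻]/[HOCl] = 10^(pH − pKa) = 10^(7.87 − 7.46) = 2.57; fraction as HOCl = 1/(1 + 2.57) = 0.2801.
Free chlorine required for 2.16 ppm HOCl: 2.16 / 0.2801 = 7.712 ppm.
FC to add: 7.712 − 0.7 = 7.012 mg/L as Cl₂.
Cl₂ equivalent: 7.012 mg/L × 162,000 L = 1136 g.
Product at 88.0% available Cl: 1136 / 0.88 = 1291 g.

1.29 kg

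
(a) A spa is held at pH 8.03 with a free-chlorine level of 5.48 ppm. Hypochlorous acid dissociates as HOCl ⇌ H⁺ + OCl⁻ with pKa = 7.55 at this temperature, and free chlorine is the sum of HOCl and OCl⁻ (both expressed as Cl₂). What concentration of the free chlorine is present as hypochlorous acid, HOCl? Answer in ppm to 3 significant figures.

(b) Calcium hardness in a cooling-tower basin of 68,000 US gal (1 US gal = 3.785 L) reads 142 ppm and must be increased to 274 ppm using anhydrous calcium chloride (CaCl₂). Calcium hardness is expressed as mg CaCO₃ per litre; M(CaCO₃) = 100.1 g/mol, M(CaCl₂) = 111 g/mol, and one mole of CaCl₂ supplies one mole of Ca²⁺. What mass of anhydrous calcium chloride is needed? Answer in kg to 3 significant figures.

(a) [OCl⁻]/[HOCl] = 10^(pH − pKa) = 10^(8.03 − 7.55) = 10^0.48 = 3.02.
(a) Fraction as HOCl = 1 / (1 + 3.02) = 0.2488.
(a) HOCl = 0.2488 × 5.48 ppm = 1.363 ppm.

(b) Volume: 68,000 US gal × 3.785 L/gal = 257,380 L.
(b) Hardness to add: (274 − 142) = 132 mg/L as CaCO₃ × 257,380 L = 33,970 g as CaCO₃.
(b) Moles of Ca²⁺ (1 mol Ca²⁺ ≡ 1 mol CaCO₃): 33,970 / 100.1 g/mol = 339.4 mol.
(b) Mass of CaCl₂: 339.4 × 111 = 37,670 g.

(a) 1.36 ppm; (b) 37.7 kg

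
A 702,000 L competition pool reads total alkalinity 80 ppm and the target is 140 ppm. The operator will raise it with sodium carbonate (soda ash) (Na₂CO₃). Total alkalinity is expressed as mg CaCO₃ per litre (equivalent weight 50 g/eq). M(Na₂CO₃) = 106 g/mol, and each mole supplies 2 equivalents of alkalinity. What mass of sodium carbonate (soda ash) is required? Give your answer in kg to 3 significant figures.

44.6 kg

Alkalinity to add: (140 − 80) = 60 mg/L as CaCO₃ × 702,000 L = 42,120 g as CaCO₃.
Equivalents: 42,120 g ÷ 50 g/eq = 842.4 eq.
Each mole of Na₂CO₃ supplies 2 eq, so 842.4 / 2 = 421.2 mol.
Mass: 421.2 mol × 106 g/mol = 44,650 g.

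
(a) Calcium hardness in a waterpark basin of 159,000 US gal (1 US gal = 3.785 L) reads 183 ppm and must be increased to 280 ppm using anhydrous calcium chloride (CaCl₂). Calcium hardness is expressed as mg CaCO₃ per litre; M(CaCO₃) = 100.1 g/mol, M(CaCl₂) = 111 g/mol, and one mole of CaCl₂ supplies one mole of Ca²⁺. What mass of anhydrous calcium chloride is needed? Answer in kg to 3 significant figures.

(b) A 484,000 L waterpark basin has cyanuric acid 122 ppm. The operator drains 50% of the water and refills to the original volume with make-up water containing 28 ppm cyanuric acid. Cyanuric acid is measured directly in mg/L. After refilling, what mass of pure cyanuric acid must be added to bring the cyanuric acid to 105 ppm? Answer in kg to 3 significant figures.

(a) 64.7 kg; (b) 14.5 kg

(a) Volume: 159,000 US gal × 3.785 L/gal = 601,815 L.
(a) Hardness to add: (280 − 183) = 97 mg/L as CaCO₃ × 601,815 L = 58,380 g as CaCO₃.
(a) Moles of Ca²⁺ (1 mol Ca²⁺ ≡ 1 mol CaCO₃): 58,380 / 100.1 g/mol = 583.2 mol.
(a) Mass of CaCl₂: 583.2 × 111 = 64,730 g.

(b) After draining 50% and refilling: 122 × 0.50 + 28 × 0.50 = 75 ppm.
(b) Deficit to target: 105 − 75 = 30 mg/L.
(b) Mass: 30 mg/L × 484,000 L = 14,520 g cyanuric acid.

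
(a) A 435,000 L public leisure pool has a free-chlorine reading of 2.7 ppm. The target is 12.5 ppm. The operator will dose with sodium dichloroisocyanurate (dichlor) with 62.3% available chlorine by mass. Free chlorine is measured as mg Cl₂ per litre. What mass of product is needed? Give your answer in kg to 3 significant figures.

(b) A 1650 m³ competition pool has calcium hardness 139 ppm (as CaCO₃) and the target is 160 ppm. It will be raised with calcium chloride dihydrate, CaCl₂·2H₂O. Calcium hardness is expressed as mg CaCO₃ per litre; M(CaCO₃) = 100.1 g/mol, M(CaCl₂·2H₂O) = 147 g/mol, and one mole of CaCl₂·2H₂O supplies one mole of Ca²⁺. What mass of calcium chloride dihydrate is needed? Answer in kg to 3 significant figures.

(a) 6.84 kg; (b) 50.9 kg

(a) Chlorine deficit: 12.5 − 2.7 = 9.8 ppm = 9.8 mg/L as Cl₂.
(a) Cl₂ equivalent needed: 9.8 mg/L × 435,000 L = 4,263,000 mg = 4263 g.
(a) Product at 62.3% available chlorine: 4263 / 0.623 = 6843 g.

(b) Volume: 1650 m³ = 1,650,000 L.
(b) Hardness to add: (160 − 139) = 21 mg/L as CaCO₃ × 1,650,000 L = 34,650 g as CaCO₃.
(b) Moles of Ca²⁺ (1 mol Ca²⁺ ≡ 1 mol CaCO₃): 34,650 / 100.1 g/mol = 346.2 mol.
(b) Mass of CaCl₂·2H₂O: 346.2 × 147 = 50,880 g.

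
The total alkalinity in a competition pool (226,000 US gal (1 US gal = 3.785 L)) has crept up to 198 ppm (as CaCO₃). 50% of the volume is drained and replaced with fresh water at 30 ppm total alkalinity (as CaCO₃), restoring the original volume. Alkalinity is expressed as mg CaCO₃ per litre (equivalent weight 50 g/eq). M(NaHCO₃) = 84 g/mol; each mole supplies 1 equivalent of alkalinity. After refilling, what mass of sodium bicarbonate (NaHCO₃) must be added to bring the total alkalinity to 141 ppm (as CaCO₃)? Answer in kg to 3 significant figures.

38.8 kg

Volume: 226,000 US gal × 3.785 L/gal = 855,410 L.
After draining 50% and refilling: 198 × 0.50 + 30 × 0.50 = 114 ppm.
Deficit to target: 141 − 114 = 27 mg/L.
As CaCO₃: 27 mg/L × 855,410 L = 23,100 g; ÷ 50 g/eq ÷ 1 = 461.9 mol NaHCO₃.
Mass: 461.9 × 84 = 38,800 g.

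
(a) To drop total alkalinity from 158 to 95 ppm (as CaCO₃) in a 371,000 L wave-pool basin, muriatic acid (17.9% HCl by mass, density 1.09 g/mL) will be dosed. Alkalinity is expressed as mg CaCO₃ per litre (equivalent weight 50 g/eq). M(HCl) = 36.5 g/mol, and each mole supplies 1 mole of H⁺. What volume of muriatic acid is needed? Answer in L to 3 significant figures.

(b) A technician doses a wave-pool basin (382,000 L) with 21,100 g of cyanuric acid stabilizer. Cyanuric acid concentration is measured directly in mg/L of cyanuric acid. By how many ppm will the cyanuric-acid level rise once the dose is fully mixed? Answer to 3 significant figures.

(a) Alkalinity to neutralize: (158 − 95) = 63 mg/L as CaCO₃ × 371,000 L = 23,370 g as CaCO₃.
(a) Equivalents of H⁺ required: 23,370 ÷ 50 g/eq = 467.5 eq = 467.5 mol HCl.
(a) Mass of HCl: 467.5 × 36.5 = 17,060 g.
(a) Mass of 17.9% solution: 17,060 / 0.179 = 95,320 g.
(a) Volume: 95,320 g ÷ 1.09 g/mL = 87,450 mL.

(b) Rise: 21,100 g / 382,000 L × 1000 = 55.24 mg/L.

(a) 87.4 L; (b) 55.2 ppm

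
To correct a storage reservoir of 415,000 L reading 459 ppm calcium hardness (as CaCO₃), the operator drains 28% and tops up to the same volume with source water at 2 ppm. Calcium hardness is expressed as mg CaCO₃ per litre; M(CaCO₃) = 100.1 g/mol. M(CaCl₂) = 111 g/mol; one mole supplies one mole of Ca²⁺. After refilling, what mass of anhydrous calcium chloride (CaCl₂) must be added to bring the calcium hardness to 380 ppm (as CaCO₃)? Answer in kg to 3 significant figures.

After draining 28% and refilling: 459 × 0.72 + 2 × 0.28 = 331.04 ppm.
Deficit to target: 380 − 331.04 = 48.96 mg/L.
As CaCO₃: 48.96 mg/L × 415,000 L = 20,320 g; ÷ 100.1 = 203 mol Ca²⁺.
Mass: 203 × 111 = 22,530 g.

22.5 kg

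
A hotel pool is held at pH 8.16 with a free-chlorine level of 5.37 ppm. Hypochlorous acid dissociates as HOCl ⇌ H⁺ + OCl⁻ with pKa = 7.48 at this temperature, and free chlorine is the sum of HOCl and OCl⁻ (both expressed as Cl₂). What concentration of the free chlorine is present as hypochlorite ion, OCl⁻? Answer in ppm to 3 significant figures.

[OCl⁻]/[HOCl] = 10^(pH − pKa) = 10^(8.16 − 7.48) = 10^0.68 = 4.786.
Fraction as HOCl = 1 / (1 + 4.786) = 0.1728.
OCl⁻ = (1 − 0.1728) × 5.37 ppm = 4.442 ppm.

4.44 ppm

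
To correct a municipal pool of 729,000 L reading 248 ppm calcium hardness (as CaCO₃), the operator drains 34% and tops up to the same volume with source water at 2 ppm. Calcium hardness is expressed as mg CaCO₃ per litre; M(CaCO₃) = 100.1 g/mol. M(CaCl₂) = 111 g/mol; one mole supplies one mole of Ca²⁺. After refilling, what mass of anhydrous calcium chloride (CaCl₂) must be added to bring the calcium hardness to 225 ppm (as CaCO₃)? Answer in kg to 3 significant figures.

49.0 kg

After draining 34% and refilling: 248 × 0.66 + 2 × 0.34 = 164.36 ppm.
Deficit to target: 225 − 164.36 = 60.64 mg/L.
As CaCO₃: 60.64 mg/L × 729,000 L = 44,210 g; ÷ 100.1 = 441.6 mol Ca²⁺.
Mass: 441.6 × 111 = 49,020 g.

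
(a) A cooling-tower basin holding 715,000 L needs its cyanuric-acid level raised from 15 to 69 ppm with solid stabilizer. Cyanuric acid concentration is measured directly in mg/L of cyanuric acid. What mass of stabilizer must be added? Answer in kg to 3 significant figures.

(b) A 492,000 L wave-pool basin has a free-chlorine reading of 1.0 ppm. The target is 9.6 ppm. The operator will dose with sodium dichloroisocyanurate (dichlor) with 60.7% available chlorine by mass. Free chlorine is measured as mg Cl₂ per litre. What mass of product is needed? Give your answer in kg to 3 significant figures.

(a) 38.6 kg; (b) 6.97 kg

(a) CYA to add: (69 − 15) = 54 mg/L × 715,000 L = 38,610 g cyanuric acid.

(b) Chlorine deficit: 9.6 − 1.0 = 8.6 ppm = 8.6 mg/L as Cl₂.
(b) Cl₂ equivalent needed: 8.6 mg/L × 492,000 L = 4,231,000 mg = 4231 g.
(b) Product at 60.7% available chlorine: 4231 / 0.607 = 6971 g.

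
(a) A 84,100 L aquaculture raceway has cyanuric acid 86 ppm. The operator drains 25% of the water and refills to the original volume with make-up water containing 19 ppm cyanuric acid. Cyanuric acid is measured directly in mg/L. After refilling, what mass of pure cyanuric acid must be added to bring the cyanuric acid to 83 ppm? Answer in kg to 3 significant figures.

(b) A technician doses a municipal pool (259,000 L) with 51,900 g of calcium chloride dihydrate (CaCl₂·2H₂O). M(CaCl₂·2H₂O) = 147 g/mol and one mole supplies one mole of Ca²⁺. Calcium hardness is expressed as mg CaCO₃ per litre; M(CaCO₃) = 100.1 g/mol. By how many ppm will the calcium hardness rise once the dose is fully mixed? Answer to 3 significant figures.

(a) 1.16 kg; (b) 136 ppm

(a) After draining 25% and refilling: 86 × 0.75 + 19 × 0.25 = 69.25 ppm.
(a) Deficit to target: 83 − 69.25 = 13.75 mg/L.
(a) Mass: 13.75 mg/L × 84,100 L = 1156 g cyanuric acid.

(b) Moles of Ca²⁺: 51,900 g ÷ 147 g/mol = 353.1 mol.
(b) As CaCO₃: 353.1 mol × 100.1 g/mol = 35,340 g.
(b) Rise: 35,340 g / 259,000 L × 1000 = 136.5 mg/L.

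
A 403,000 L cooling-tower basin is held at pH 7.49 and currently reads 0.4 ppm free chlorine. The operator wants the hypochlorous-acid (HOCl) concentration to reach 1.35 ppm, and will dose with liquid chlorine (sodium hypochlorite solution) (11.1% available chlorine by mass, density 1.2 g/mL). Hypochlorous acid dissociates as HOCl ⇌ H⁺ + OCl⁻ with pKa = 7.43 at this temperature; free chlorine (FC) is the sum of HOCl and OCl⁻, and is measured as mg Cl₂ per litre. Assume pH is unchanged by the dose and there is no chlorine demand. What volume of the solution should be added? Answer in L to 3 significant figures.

7.56 L

[OCl⁻]/[HOCl] = 10^(pH − pKa) = 10^(7.49 − 7.43) = 1.148; fraction as HOCl = 1/(1 + 1.148) = 0.4655.
Free chlorine required for 1.35 ppm HOCl: 1.35 / 0.4655 = 2.9 ppm.
FC to add: 2.9 − 0.4 = 2.5 mg/L as Cl₂.
Cl₂ equivalent: 2.5 mg/L × 403,000 L = 1008 g.
Product at 11.1% available Cl: 1008 / 0.111 = 9077 g.
Volume: 9077 g ÷ 1.2 g/mL = 7564 mL.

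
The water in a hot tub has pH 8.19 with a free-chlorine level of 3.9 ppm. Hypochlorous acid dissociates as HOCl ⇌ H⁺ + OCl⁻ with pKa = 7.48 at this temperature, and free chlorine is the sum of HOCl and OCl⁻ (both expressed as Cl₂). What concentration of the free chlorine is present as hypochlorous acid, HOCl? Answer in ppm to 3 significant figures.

[OCl⁻]/[HOCl] = 10^(pH − pKa) = 10^(8.19 − 7.48) = 10^0.71 = 5.129.
Fraction as HOCl = 1 / (1 + 5.129) = 0.1632.
HOCl = 0.1632 × 3.9 ppm = 0.6364 ppm.

0.636 ppm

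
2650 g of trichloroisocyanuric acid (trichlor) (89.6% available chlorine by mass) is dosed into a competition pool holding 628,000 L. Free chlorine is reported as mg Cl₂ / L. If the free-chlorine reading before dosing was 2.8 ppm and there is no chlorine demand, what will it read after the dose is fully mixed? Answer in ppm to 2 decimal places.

Available chlorine delivered: 2650 g × 0.896 = 2374 g as Cl₂.
Concentration rise: 2374 g / 628,000 L = 3.781 mg/L = 3.78 ppm.
Final FC: 2.8 + 3.78 = 6.58 ppm.

6.58 ppm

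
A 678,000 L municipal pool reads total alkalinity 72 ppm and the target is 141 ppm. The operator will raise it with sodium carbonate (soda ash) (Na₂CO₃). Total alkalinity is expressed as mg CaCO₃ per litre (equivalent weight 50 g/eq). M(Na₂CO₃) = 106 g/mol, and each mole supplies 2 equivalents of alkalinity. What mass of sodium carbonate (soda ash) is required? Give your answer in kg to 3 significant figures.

49.6 kg

Alkalinity to add: (141 − 72) = 69 mg/L as CaCO₃ × 678,000 L = 46,780 g as CaCO₃.
Equivalents: 46,780 g ÷ 50 g/eq = 935.6 eq.
Each mole of Na₂CO₃ supplies 2 eq, so 935.6 / 2 = 467.8 mol.
Mass: 467.8 mol × 106 g/mol = 49,590 g.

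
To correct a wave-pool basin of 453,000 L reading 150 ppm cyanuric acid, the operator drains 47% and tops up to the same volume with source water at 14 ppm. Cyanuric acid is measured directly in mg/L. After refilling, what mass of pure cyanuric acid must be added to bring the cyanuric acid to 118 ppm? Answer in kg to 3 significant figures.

14.5 kg

After draining 47% and refilling: 150 × 0.53 + 14 × 0.47 = 86.08 ppm.
Deficit to target: 118 − 86.08 = 31.92 mg/L.
Mass: 31.92 mg/L × 453,000 L = 14,460 g cyanuric acid.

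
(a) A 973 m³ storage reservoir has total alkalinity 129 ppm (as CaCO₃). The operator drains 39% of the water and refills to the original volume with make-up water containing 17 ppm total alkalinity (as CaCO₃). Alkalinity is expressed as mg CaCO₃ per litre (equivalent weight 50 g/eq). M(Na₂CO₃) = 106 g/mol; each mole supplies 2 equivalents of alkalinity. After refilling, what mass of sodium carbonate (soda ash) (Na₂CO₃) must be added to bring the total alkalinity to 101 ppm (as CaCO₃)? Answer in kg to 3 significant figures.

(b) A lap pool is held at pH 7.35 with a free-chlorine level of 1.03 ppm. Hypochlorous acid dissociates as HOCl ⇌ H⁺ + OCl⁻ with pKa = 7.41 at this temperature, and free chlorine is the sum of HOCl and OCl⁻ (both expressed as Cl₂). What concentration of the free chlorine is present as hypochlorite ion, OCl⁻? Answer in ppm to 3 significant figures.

(a) 16.2 kg; (b) 0.479 ppm

(a) Volume: 973 m³ = 973,000 L.
(a) After draining 39% and refilling: 129 × 0.61 + 17 × 0.39 = 85.32 ppm.
(a) Deficit to target: 101 − 85.32 = 15.68 mg/L.
(a) As CaCO₃: 15.68 mg/L × 973,000 L = 15,260 g; ÷ 50 g/eq ÷ 2 = 152.6 mol Na₂CO₃.
(a) Mass: 152.6 × 106 = 16,170 g.

(b) [OCl⁻]/[HOCl] = 10^(pH − pKa) = 10^(7.35 − 7.41) = 10^-0.06 = 0.871.
(b) Fraction as HOCl = 1 / (1 + 0.871) = 0.5345.
(b) OCl⁻ = (1 − 0.5345) × 1.03 ppm = 0.4795 ppm.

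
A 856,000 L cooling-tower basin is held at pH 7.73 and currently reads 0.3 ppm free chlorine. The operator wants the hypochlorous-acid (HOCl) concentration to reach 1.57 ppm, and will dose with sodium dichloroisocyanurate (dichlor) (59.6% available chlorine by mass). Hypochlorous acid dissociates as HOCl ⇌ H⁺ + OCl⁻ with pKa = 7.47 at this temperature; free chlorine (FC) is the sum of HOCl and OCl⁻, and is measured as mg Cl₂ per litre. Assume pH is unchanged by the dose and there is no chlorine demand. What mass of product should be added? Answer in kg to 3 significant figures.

5.93 kg

[OCl⁻]/[HOCl] = 10^(pH − pKa) = 10^(7.73 − 7.47) = 1.82; fraction as HOCl = 1/(1 + 1.82) = 0.3546.
Free chlorine required for 1.57 ppm HOCl: 1.57 / 0.3546 = 4.427 ppm.
FC to add: 4.427 − 0.3 = 4.127 mg/L as Cl₂.
Cl₂ equivalent: 4.127 mg/L × 856,000 L = 3533 g.
Product at 59.6% available Cl: 3533 / 0.596 = 5927 g.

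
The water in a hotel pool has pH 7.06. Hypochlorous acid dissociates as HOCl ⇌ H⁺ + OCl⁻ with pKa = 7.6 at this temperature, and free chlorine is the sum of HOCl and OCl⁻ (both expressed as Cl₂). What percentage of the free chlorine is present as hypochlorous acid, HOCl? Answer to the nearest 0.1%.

[OCl⁻]/[HOCl] = 10^(pH − pKa) = 10^(7.06 − 7.6) = 10^-0.54 = 0.2884.
Fraction as HOCl = 1 / (1 + 0.2884) = 0.7762.

77.6%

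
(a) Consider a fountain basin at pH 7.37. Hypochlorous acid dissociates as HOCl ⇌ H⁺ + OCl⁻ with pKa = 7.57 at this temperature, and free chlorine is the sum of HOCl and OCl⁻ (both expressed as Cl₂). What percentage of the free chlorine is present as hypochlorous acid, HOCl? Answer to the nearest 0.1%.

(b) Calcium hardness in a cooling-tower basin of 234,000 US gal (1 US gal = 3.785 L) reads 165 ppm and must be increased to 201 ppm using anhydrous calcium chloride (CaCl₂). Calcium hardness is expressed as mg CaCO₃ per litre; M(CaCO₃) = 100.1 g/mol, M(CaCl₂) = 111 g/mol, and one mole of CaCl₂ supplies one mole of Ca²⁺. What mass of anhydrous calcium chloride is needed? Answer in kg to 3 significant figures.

(a) 61.3%; (b) 35.4 kg

(a) [OCl⁻]/[HOCl] = 10^(pH − pKa) = 10^(7.37 − 7.57) = 10^-0.20 = 0.631.
(a) Fraction as HOCl = 1 / (1 + 0.631) = 0.6131.

(b) Volume: 234,000 US gal × 3.785 L/gal = 885,690 L.
(b) Hardness to add: (201 − 165) = 36 mg/L as CaCO₃ × 885,690 L = 31,880 g as CaCO₃.
(b) Moles of Ca²⁺ (1 mol Ca²⁺ ≡ 1 mol CaCO₃): 31,880 / 100.1 g/mol = 318.5 mol.
(b) Mass of CaCl₂: 318.5 × 111 = 35,360 g.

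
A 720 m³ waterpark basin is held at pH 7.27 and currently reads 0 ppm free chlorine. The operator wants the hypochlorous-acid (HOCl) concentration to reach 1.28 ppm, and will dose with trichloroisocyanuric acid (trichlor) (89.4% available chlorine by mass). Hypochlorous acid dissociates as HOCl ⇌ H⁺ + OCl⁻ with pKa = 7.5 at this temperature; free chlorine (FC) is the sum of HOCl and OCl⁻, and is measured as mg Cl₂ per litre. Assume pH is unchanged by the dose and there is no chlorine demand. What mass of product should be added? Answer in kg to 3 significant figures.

1.64 kg

Volume: 720 m³ = 720,000 L.
[OCl⁻]/[HOCl] = 10^(pH − pKa) = 10^(7.27 − 7.5) = 0.5888; fraction as HOCl = 1/(1 + 0.5888) = 0.6294.
Free chlorine required for 1.28 ppm HOCl: 1.28 / 0.6294 = 2.034 ppm.
FC to add: 2.034 − 0 = 2.034 mg/L as Cl₂.
Cl₂ equivalent: 2.034 mg/L × 720,000 L = 1464 g.
Product at 89.4% available Cl: 1464 / 0.894 = 1638 g.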